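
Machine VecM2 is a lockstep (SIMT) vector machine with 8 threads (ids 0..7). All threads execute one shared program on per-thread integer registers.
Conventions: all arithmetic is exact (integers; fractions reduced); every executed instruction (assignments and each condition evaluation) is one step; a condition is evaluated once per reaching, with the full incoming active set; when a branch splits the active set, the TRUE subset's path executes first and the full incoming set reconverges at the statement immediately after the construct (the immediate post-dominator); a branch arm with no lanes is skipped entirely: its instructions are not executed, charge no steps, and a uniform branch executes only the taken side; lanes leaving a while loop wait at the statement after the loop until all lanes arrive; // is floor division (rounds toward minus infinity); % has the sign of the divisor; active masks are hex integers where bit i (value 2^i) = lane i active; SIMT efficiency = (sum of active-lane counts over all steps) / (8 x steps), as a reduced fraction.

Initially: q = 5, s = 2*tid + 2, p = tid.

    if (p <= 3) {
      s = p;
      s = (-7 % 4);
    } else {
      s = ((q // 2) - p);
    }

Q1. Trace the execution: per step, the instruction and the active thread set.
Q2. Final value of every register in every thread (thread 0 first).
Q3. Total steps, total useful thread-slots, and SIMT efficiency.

step 0: eval (p <= 3)                0xff
step 1: s <- p                       0x0f
step 2: s <- (-7 % 4)                0x0f
step 3: s <- ((q // 2) - p)          0xf0

Answer: 4 steps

q: 5,5,5,5,5,5,5,5
s: 1,1,1,1,-2,-3,-4,-5
p: 0,1,2,3,4,5,6,7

steps = 4; useful = 20; efficiency = 20/32 = 5/8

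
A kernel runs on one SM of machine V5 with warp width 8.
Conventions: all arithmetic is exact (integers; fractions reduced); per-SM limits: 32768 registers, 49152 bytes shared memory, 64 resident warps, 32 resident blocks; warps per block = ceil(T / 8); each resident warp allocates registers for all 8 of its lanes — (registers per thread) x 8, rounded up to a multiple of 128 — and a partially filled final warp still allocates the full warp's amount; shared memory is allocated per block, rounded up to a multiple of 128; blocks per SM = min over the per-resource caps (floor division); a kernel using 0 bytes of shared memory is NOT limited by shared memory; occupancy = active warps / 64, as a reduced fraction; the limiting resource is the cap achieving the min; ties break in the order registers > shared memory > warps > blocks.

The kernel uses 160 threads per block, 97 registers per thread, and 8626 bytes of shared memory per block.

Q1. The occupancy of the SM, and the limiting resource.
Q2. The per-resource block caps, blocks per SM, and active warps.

Answer: occupancy 5/16, limited by registers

registers: 1 block
shared memory: 5 blocks
warps: 3 blocks
blocks: 32 blocks

Answer: 1 block, 20 active warps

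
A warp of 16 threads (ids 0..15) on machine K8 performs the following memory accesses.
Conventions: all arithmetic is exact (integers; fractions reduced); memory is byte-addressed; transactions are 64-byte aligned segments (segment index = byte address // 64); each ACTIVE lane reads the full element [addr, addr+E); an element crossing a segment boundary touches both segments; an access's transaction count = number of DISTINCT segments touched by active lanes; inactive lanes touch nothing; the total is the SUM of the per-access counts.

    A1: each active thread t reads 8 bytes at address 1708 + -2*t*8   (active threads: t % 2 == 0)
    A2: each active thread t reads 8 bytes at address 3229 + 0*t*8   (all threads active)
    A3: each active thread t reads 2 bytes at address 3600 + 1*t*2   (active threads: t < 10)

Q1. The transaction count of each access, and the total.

A1: 4 transactions
A2: 1 transaction
A3: 1 transaction

Answer: 4,1,1; total 6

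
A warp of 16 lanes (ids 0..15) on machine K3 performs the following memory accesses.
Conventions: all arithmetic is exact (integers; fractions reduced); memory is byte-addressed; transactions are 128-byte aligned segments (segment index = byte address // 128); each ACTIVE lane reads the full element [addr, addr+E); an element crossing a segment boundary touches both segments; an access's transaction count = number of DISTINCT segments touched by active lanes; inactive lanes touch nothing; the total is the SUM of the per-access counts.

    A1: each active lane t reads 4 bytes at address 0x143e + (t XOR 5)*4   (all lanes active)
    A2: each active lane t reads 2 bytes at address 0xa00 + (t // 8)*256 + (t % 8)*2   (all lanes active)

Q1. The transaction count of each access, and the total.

A1: 1 transaction
A2: 2 transactions

Answer: 1,2; total 3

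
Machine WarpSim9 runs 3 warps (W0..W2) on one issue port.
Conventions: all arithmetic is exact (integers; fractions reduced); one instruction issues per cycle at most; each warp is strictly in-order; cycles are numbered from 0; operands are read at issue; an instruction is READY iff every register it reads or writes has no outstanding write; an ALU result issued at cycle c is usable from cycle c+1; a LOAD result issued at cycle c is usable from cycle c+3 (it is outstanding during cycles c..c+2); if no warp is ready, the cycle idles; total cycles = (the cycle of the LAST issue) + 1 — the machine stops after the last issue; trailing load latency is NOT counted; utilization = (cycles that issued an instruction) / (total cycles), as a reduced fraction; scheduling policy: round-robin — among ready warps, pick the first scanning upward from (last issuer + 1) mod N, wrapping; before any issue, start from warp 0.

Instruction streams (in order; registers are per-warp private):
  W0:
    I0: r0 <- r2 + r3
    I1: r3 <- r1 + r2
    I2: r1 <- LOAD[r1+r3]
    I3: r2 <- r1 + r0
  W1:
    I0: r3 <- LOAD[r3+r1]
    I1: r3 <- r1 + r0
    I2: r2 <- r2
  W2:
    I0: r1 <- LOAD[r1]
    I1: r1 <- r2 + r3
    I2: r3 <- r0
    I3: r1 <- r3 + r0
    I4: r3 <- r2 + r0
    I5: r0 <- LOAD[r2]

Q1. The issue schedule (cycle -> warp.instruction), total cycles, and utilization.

cycle 0: W0.I0
cycle 1: W1.I0
cycle 2: W2.I0
cycle 3: W0.I1
cycle 4: W1.I1
cycle 5: W2.I1
cycle 6: W0.I2
cycle 7: W1.I2
cycle 8: W2.I2
cycle 9: W0.I3
cycle 10: W2.I3
cycle 11: W2.I4
cycle 12: W2.I5

Answer: 13 cycles, utilization 1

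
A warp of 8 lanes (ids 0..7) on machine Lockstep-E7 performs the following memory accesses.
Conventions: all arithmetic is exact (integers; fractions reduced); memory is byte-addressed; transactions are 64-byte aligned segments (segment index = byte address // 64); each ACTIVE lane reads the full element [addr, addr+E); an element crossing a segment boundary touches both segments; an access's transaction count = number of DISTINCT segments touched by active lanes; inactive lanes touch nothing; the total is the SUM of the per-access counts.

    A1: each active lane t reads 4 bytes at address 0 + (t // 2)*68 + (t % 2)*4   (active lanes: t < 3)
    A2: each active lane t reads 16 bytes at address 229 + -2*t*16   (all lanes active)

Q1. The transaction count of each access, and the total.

A1: 2 transactions
A2: 4 transactions

Answer: 2,4; total 6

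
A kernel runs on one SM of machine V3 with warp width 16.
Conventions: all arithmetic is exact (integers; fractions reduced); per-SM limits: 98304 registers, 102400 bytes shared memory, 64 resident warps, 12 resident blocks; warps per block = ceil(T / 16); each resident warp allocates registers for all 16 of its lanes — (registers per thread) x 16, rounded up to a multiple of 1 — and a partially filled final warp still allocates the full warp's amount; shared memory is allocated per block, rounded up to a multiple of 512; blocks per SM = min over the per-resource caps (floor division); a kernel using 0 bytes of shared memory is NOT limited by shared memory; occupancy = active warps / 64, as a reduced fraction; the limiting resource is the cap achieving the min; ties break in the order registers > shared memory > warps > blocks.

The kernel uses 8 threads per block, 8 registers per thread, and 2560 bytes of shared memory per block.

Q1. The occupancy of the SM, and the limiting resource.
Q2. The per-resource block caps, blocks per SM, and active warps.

Answer: occupancy 3/16, limited by blocks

registers: 768 blocks
shared memory: 40 blocks
warps: 64 blocks
blocks: 12 blocks

Answer: 12 blocks, 12 active warps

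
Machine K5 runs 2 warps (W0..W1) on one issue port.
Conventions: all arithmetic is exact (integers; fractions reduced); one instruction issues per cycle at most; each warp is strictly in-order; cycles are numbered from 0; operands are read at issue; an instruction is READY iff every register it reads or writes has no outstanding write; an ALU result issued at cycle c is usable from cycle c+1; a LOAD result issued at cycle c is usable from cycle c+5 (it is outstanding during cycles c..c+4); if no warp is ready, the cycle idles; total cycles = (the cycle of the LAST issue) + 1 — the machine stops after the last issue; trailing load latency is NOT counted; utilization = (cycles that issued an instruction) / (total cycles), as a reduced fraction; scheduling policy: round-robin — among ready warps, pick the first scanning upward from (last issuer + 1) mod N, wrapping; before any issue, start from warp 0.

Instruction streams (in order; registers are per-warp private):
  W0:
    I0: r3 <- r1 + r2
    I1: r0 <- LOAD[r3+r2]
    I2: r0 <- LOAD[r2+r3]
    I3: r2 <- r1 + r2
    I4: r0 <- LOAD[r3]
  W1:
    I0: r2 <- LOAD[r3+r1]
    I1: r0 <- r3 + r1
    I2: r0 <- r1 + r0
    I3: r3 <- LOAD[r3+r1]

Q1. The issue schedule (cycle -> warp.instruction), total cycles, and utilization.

cycle 0: W0.I0
cycle 1: W1.I0
cycle 2: W0.I1
cycle 3: W1.I1
cycle 4: W1.I2
cycle 5: W1.I3
cycle 6: idle
cycle 7: W0.I2
cycle 8: W0.I3
cycle 9: idle
cycle 10: idle
cycle 11: idle
cycle 12: W0.I4

Answer: 13 cycles, utilization 9/13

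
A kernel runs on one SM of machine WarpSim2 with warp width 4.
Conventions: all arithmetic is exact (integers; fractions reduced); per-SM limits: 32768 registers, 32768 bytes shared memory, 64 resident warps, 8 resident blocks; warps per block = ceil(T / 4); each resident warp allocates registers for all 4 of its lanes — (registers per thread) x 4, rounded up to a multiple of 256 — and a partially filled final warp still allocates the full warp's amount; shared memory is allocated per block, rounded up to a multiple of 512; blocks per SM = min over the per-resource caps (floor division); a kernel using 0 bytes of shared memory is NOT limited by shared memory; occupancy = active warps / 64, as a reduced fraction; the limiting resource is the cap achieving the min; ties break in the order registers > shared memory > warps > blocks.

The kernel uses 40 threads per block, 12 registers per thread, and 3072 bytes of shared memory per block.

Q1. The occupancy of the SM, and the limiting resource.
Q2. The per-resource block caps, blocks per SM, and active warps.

Answer: occupancy 15/16, limited by warps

registers: 12 blocks
shared memory: 10 blocks
warps: 6 blocks
blocks: 8 blocks

Answer: 6 blocks, 60 active warps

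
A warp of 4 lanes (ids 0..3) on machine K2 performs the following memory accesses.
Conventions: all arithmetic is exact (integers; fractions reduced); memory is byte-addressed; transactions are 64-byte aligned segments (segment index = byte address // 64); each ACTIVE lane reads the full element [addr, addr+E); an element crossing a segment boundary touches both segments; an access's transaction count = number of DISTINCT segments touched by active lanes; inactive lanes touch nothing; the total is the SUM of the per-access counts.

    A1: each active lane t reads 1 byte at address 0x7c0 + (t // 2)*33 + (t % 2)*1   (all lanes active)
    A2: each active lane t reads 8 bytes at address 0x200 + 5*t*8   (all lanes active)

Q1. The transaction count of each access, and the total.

A1: 1 transaction
A2: 2 transactions

Answer: 1,2; total 3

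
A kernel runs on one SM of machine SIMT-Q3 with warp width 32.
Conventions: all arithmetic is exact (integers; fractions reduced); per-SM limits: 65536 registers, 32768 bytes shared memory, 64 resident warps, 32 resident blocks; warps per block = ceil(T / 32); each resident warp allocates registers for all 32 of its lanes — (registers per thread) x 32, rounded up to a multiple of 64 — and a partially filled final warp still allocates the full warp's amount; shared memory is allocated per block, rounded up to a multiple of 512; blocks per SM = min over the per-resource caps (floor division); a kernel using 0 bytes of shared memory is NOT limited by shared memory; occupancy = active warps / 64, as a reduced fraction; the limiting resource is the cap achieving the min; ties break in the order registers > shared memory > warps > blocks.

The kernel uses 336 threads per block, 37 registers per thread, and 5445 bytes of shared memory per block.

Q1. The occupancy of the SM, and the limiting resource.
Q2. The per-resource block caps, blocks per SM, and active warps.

Answer: occupancy 11/16, limited by registers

registers: 4 blocks
shared memory: 5 blocks
warps: 5 blocks
blocks: 32 blocks

Answer: 4 blocks, 44 active warps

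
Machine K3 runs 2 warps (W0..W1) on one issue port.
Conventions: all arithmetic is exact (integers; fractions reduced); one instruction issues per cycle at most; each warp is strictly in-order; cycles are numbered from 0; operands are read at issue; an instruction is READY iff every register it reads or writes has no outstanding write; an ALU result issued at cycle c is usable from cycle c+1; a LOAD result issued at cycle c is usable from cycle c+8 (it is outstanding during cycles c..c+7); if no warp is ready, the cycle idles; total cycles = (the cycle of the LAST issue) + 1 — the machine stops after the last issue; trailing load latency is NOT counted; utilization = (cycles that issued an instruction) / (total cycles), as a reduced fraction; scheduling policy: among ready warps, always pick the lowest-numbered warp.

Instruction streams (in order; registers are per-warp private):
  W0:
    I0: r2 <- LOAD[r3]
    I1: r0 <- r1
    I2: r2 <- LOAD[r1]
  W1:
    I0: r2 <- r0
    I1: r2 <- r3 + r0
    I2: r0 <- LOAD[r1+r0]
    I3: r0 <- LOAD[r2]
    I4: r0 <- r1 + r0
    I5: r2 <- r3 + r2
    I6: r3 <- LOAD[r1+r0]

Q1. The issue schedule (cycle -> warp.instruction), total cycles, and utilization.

cycle 0: W0.I0
cycle 1: W0.I1
cycle 2: W1.I0
cycle 3: W1.I1
cycle 4: W1.I2
cycle 5: idle
cycle 6: idle
cycle 7: idle
cycle 8: W0.I2
cycle 9: idle
cycle 10: idle
cycle 11: idle
cycle 12: W1.I3
cycle 13: idle
cycle 14: idle
cycle 15: idle
cycle 16: idle
cycle 17: idle
cycle 18: idle
cycle 19: idle
cycle 20: W1.I4
cycle 21: W1.I5
cycle 22: W1.I6

Answer: 23 cycles, utilization 10/23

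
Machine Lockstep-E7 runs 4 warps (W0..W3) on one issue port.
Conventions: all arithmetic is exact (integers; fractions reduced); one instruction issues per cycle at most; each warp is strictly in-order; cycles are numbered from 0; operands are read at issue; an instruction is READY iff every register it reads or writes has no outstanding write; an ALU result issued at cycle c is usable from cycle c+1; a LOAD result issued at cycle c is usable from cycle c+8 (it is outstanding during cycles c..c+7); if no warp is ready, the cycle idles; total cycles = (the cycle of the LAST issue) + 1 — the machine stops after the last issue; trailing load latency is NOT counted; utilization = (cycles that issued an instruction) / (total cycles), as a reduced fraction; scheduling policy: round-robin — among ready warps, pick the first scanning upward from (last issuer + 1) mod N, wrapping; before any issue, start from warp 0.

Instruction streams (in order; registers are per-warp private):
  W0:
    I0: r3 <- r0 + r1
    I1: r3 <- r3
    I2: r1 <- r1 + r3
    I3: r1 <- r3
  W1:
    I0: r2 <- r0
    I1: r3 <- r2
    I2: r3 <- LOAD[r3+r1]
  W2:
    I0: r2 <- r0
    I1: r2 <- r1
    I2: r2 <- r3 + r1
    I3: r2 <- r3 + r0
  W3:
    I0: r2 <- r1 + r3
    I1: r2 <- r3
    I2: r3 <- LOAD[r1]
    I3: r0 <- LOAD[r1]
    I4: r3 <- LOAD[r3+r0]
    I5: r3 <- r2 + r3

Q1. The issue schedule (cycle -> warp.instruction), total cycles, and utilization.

cycle 0: W0.I0
cycle 1: W1.I0
cycle 2: W2.I0
cycle 3: W3.I0
cycle 4: W0.I1
cycle 5: W1.I1
cycle 6: W2.I1
cycle 7: W3.I1
cycle 8: W0.I2
cycle 9: W1.I2
cycle 10: W2.I2
cycle 11: W3.I2
cycle 12: W0.I3
cycle 13: W2.I3
cycle 14: W3.I3
cycle 15: idle
cycle 16: idle
cycle 17: idle
cycle 18: idle
cycle 19: idle
cycle 20: idle
cycle 21: idle
cycle 22: W3.I4
cycle 23: idle
cycle 24: idle
cycle 25: idle
cycle 26: idle
cycle 27: idle
cycle 28: idle
cycle 29: idle
cycle 30: W3.I5

Answer: 31 cycles, utilization 17/31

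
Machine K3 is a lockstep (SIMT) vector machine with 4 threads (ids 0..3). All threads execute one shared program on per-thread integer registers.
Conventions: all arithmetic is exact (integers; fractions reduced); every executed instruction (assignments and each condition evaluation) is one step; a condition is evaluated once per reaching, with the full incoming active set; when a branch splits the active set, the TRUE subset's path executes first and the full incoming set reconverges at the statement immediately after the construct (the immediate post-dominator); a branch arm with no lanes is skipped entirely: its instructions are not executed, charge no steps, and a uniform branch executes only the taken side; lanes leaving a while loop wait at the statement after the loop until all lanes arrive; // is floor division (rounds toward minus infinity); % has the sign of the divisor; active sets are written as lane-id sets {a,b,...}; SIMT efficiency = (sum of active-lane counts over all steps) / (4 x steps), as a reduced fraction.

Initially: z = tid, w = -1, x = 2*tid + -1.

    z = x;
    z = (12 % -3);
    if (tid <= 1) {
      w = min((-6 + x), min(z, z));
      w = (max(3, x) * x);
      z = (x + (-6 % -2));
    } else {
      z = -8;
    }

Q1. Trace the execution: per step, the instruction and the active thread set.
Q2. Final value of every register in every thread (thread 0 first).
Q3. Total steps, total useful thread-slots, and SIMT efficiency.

step 0: z <- x                       {0,1,2,3}
step 1: z <- (12 % -3)               {0,1,2,3}
step 2: eval (tid <= 1)              {0,1,2,3}
step 3: w <- min((-6 + x), min(z, z)) {0,1}
step 4: w <- (max(3, x) * x)         {0,1}
step 5: z <- (x + (-6 % -2))         {0,1}
step 6: z <- -8                      {2,3}

Answer: 7 steps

z: -1,1,-8,-8
w: -3,3,-1,-1
x: -1,1,3,5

steps = 7; useful = 20; efficiency = 20/28 = 5/7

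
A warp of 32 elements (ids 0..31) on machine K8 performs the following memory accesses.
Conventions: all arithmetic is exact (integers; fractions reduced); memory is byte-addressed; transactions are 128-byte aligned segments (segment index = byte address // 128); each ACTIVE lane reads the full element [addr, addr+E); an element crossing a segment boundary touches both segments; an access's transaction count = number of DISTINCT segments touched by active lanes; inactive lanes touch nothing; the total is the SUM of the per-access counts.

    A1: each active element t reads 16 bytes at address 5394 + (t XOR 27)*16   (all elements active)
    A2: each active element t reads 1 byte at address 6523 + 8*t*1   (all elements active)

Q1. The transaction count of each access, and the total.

A1: 5 transactions
A2: 3 transactions

Answer: 5,3; total 8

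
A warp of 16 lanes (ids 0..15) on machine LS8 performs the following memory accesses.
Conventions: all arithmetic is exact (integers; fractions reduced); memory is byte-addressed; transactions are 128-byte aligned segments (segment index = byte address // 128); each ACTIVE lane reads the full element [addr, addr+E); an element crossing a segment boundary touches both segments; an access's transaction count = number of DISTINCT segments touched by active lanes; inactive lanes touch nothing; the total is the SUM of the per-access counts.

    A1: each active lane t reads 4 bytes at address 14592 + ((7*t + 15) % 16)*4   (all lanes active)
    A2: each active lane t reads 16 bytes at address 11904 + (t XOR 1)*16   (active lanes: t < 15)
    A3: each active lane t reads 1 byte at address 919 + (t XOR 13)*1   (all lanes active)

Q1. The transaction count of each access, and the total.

A1: 1 transaction
A2: 2 transactions
A3: 1 transaction

Answer: 1,2,1; total 4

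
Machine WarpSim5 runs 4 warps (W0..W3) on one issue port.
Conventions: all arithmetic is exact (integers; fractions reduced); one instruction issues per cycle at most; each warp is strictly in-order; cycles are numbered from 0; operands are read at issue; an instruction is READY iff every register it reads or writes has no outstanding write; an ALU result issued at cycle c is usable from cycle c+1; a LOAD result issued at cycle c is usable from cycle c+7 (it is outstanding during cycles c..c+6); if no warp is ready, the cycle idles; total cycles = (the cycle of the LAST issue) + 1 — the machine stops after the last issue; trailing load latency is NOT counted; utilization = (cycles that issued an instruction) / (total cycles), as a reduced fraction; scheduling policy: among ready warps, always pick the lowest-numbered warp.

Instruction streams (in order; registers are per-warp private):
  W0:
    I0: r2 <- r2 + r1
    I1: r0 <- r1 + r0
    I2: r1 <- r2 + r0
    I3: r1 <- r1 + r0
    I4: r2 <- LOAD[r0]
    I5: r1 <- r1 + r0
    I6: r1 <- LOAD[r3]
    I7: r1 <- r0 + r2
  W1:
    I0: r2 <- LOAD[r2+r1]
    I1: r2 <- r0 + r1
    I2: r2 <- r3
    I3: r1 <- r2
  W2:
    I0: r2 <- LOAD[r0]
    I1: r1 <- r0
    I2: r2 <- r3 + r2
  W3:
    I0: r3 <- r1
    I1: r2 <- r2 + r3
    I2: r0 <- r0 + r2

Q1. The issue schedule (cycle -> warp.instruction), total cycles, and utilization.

cycle 0: W0.I0
cycle 1: W0.I1
cycle 2: W0.I2
cycle 3: W0.I3
cycle 4: W0.I4
cycle 5: W0.I5
cycle 6: W0.I6
cycle 7: W1.I0
cycle 8: W2.I0
cycle 9: W2.I1
cycle 10: W3.I0
cycle 11: W3.I1
cycle 12: W3.I2
cycle 13: W0.I7
cycle 14: W1.I1
cycle 15: W1.I2
cycle 16: W1.I3
cycle 17: W2.I2

Answer: 18 cycles, utilization 1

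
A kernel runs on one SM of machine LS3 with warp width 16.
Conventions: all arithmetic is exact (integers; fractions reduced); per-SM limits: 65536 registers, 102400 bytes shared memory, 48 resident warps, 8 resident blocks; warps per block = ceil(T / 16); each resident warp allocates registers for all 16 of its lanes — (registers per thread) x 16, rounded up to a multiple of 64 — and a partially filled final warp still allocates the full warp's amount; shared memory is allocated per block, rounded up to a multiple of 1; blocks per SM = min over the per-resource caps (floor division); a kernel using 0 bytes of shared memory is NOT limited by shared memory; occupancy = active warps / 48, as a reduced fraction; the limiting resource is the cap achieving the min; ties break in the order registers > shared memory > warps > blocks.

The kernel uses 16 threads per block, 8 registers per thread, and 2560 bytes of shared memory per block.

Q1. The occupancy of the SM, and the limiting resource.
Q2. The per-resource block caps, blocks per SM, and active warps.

Answer: occupancy 1/6, limited by blocks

registers: 512 blocks
shared memory: 40 blocks
warps: 48 blocks
blocks: 8 blocks

Answer: 8 blocks, 8 active warps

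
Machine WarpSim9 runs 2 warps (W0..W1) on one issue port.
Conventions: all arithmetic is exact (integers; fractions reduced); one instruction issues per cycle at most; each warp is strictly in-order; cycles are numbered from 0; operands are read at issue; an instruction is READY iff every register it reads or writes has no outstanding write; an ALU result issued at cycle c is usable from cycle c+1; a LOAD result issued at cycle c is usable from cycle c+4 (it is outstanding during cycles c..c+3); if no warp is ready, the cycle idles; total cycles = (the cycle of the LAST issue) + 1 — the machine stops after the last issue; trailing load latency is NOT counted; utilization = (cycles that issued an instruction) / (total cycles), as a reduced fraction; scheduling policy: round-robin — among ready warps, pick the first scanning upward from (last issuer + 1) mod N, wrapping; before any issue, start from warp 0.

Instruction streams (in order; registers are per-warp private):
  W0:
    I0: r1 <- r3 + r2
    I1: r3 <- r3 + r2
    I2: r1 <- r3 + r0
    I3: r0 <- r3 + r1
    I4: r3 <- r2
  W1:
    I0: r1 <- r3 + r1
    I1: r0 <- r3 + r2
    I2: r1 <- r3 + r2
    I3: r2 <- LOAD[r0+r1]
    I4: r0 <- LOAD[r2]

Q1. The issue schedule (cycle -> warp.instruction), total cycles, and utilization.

cycle 0: W0.I0
cycle 1: W1.I0
cycle 2: W0.I1
cycle 3: W1.I1
cycle 4: W0.I2
cycle 5: W1.I2
cycle 6: W0.I3
cycle 7: W1.I3
cycle 8: W0.I4
cycle 9: idle
cycle 10: idle
cycle 11: W1.I4

Answer: 12 cycles, utilization 5/6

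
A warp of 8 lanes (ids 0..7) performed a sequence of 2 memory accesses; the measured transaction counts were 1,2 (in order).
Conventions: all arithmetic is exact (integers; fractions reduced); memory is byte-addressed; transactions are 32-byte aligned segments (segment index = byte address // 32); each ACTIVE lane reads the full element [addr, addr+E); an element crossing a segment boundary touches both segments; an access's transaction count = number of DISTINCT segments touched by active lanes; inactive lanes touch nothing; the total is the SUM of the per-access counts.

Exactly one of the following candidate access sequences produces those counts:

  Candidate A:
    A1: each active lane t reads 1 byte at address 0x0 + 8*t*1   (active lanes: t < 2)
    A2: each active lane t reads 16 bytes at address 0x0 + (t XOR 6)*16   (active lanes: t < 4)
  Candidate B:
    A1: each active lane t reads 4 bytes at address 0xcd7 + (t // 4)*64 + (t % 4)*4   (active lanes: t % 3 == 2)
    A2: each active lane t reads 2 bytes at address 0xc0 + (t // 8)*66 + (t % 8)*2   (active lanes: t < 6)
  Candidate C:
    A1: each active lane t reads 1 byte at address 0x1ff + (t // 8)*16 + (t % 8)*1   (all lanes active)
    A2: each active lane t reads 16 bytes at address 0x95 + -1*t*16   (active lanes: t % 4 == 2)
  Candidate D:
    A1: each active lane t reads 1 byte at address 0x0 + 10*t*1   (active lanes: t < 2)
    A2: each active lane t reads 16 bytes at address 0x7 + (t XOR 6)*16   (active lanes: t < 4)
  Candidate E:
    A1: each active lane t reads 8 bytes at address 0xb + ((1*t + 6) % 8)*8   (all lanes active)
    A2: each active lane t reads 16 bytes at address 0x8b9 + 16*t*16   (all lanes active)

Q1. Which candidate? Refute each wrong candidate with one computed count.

B: A1 gives 3 transactions, not 1
C: A1 gives 2 transactions, not 1
D: A2 gives 3 transactions, not 2
E: A1 gives 3 transactions, not 1
A: all counts match (1,2)

Answer: A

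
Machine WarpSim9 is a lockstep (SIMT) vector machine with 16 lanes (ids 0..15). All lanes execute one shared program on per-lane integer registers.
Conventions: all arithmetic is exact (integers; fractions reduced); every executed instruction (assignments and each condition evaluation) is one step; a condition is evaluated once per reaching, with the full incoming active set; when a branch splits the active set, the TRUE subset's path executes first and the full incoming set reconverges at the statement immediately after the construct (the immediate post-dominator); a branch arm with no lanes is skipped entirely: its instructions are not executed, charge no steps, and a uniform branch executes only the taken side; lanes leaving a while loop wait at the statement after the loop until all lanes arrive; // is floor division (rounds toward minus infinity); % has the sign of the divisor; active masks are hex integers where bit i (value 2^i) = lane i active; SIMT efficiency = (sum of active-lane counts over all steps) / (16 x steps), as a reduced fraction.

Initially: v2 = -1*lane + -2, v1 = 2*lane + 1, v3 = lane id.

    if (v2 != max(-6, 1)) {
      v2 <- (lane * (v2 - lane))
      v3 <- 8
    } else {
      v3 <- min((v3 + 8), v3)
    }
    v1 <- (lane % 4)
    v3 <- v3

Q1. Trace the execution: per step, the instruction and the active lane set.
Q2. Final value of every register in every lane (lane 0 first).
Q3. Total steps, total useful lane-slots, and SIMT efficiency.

step 0: eval (v2 != max(-6, 1))      0xffff
step 1: v2 <- (lane * (v2 - lane))   0xffff
step 2: v3 <- 8                      0xffff
step 3: v1 <- (lane % 4)             0xffff
step 4: v3 <- v3                     0xffff

Answer: 5 steps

v2: 0,-4,-12,-24,-40,-60,-84,-112,-144,-180,-220,-264,-312,-364,-420,-480
v1: 0,1,2,3,0,1,2,3,0,1,2,3,0,1,2,3
v3: 8,8,8,8,8,8,8,8,8,8,8,8,8,8,8,8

steps = 5; useful = 80; efficiency = 80/80 = 1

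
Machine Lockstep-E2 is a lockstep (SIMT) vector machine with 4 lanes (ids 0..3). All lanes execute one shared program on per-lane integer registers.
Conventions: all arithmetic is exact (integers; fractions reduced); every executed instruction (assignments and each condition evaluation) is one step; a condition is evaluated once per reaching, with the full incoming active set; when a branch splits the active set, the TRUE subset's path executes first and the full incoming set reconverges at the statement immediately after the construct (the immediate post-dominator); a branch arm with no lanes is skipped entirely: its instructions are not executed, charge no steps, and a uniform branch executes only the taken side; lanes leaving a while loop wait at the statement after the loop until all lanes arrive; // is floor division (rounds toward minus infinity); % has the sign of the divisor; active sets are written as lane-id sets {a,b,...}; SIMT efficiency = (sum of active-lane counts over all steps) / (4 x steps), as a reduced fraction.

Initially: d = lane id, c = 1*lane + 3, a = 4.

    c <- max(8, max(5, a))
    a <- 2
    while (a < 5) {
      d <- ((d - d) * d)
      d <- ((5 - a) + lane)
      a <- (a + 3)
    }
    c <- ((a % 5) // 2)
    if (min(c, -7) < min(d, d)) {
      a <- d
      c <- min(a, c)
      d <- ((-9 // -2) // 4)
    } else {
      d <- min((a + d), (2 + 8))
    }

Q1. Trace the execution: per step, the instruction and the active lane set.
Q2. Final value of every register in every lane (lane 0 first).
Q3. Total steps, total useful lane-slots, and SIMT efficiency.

step 0: c <- max(8, max(5, a))       {0,1,2,3}
step 1: a <- 2                       {0,1,2,3}
step 2: eval (a < 5)                 {0,1,2,3}
step 3: d <- ((d - d) * d)           {0,1,2,3}
step 4: d <- ((5 - a) + lane)        {0,1,2,3}
step 5: a <- (a + 3)                 {0,1,2,3}
step 6: eval (a < 5)                 {0,1,2,3}
step 7: c <- ((a % 5) // 2)          {0,1,2,3}
step 8: eval (min(c, -7) < min(d, d)) {0,1,2,3}
step 9: a <- d                       {0,1,2,3}
step 10: c <- min(a, c)               {0,1,2,3}
step 11: d <- ((-9 // -2) // 4)       {0,1,2,3}

Answer: 12 steps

d: 1,1,1,1
c: 0,0,0,0
a: 3,4,5,6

steps = 12; useful = 48; efficiency = 48/48 = 1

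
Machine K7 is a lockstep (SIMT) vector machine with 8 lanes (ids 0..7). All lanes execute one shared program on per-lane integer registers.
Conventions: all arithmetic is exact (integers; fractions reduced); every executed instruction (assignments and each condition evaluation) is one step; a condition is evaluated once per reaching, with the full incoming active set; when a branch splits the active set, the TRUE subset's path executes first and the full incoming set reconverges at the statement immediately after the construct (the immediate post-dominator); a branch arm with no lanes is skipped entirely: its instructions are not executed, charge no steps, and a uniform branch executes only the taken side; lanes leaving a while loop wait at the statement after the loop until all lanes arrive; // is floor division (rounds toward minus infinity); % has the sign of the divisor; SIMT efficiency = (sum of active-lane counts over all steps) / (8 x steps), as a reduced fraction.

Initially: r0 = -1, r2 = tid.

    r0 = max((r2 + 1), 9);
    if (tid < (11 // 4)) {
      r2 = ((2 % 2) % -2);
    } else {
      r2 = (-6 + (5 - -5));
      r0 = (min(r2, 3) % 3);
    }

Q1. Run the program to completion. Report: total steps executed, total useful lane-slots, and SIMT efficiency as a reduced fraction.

Answer: 5 steps, 30 useful, 3/4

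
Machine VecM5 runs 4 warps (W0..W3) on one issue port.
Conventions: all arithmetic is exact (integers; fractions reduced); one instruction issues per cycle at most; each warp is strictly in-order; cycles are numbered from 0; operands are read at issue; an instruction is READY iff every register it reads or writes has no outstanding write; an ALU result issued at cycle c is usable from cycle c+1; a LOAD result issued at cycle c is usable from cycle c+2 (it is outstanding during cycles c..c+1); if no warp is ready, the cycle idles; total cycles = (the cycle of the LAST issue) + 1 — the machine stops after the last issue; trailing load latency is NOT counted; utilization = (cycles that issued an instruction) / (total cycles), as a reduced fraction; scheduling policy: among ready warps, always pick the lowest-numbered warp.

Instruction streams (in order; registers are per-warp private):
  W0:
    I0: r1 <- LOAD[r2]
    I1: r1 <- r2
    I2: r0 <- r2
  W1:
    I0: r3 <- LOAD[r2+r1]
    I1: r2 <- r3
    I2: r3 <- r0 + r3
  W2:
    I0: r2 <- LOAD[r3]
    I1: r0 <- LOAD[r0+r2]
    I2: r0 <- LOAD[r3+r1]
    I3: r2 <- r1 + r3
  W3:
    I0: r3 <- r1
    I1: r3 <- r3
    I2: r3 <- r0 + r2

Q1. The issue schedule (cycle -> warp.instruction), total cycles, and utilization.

cycle 0: W0.I0
cycle 1: W1.I0
cycle 2: W0.I1
cycle 3: W0.I2
cycle 4: W1.I1
cycle 5: W1.I2
cycle 6: W2.I0
cycle 7: W3.I0
cycle 8: W2.I1
cycle 9: W3.I1
cycle 10: W2.I2
cycle 11: W2.I3
cycle 12: W3.I2

Answer: 13 cycles, utilization 1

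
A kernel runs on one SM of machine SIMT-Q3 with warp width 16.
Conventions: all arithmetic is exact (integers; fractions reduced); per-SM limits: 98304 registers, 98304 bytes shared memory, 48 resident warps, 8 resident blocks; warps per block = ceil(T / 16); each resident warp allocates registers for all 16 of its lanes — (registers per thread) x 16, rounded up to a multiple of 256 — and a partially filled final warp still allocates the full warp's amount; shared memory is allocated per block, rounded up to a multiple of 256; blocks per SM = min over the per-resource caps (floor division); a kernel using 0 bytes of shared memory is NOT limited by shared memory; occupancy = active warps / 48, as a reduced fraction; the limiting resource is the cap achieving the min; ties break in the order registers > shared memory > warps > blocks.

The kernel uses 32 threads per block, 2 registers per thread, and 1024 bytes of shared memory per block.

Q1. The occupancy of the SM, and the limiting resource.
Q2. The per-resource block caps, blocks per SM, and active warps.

Answer: occupancy 1/3, limited by blocks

registers: 192 blocks
shared memory: 96 blocks
warps: 24 blocks
blocks: 8 blocks

Answer: 8 blocks, 16 active warps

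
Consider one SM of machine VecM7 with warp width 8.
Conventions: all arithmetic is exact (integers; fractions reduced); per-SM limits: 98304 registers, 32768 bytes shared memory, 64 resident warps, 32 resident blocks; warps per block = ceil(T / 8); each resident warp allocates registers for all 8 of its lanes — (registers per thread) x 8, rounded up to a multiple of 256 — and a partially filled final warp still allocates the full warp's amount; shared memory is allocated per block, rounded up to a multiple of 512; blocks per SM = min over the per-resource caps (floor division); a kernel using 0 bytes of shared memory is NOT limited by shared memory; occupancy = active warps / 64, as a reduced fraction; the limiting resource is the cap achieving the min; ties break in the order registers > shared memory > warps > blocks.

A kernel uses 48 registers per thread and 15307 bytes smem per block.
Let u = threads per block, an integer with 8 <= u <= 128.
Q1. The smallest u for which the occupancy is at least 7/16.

Answer: u = 105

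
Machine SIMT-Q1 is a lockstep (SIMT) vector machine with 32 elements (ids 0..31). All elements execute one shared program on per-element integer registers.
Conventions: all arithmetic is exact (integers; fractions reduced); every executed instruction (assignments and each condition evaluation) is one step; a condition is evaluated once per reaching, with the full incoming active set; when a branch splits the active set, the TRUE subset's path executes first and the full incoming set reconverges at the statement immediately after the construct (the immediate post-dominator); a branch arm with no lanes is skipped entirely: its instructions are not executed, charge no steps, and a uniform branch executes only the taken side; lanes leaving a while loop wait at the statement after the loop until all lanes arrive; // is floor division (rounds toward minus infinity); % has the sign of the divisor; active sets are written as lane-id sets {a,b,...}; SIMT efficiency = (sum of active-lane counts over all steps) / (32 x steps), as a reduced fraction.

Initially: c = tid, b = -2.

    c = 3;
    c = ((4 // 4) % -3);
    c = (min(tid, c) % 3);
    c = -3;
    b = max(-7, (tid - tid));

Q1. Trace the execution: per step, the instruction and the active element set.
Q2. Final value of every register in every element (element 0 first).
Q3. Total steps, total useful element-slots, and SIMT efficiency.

step 0: c <- 3                       {0,1,2,3,4,5,6,7,8,9,10,11,12,13,14,15,16,17,18,19,20,21,22,23,24,25,26,27,28,29,30,31}
step 1: c <- ((4 // 4) % -3)         {0,1,2,3,4,5,6,7,8,9,10,11,12,13,14,15,16,17,18,19,20,21,22,23,24,25,26,27,28,29,30,31}
step 2: c <- (min(tid, c) % 3)       {0,1,2,3,4,5,6,7,8,9,10,11,12,13,14,15,16,17,18,19,20,21,22,23,24,25,26,27,28,29,30,31}
step 3: c <- -3                      {0,1,2,3,4,5,6,7,8,9,10,11,12,13,14,15,16,17,18,19,20,21,22,23,24,25,26,27,28,29,30,31}
step 4: b <- max(-7, (tid - tid))    {0,1,2,3,4,5,6,7,8,9,10,11,12,13,14,15,16,17,18,19,20,21,22,23,24,25,26,27,28,29,30,31}

Answer: 5 steps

c: -3,-3,-3,-3,-3,-3,-3,-3,-3,-3,-3,-3,-3,-3,-3,-3,-3,-3,-3,-3,-3,-3,-3,-3,-3,-3,-3,-3,-3,-3,-3,-3
b: 0,0,0,0,0,0,0,0,0,0,0,0,0,0,0,0,0,0,0,0,0,0,0,0,0,0,0,0,0,0,0,0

steps = 5; useful = 160; efficiency = 160/160 = 1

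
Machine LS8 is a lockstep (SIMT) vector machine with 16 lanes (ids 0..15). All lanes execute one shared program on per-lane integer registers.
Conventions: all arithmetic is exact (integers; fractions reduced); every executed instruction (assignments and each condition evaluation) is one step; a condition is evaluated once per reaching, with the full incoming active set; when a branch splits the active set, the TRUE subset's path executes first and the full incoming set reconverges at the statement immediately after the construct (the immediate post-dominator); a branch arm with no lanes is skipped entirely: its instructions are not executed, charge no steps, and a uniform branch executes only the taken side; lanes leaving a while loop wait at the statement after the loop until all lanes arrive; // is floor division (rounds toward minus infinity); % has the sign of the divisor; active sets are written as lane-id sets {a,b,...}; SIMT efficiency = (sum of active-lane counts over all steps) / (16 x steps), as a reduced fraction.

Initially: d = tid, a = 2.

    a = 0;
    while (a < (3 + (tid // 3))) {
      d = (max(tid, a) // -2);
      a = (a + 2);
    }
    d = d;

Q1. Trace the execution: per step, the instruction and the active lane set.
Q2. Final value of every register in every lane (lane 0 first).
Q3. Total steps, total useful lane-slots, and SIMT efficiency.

step 0: a <- 0                       {0,1,2,3,4,5,6,7,8,9,10,11,12,13,14,15}
step 1: eval (a < (3 + (tid // 3)))  {0,1,2,3,4,5,6,7,8,9,10,11,12,13,14,15}
step 2: d <- (max(tid, a) // -2)     {0,1,2,3,4,5,6,7,8,9,10,11,12,13,14,15}
step 3: a <- (a + 2)                 {0,1,2,3,4,5,6,7,8,9,10,11,12,13,14,15}
step 4: eval (a < (3 + (tid // 3)))  {0,1,2,3,4,5,6,7,8,9,10,11,12,13,14,15}
step 5: d <- (max(tid, a) // -2)     {0,1,2,3,4,5,6,7,8,9,10,11,12,13,14,15}
step 6: a <- (a + 2)                 {0,1,2,3,4,5,6,7,8,9,10,11,12,13,14,15}
step 7: eval (a < (3 + (tid // 3)))  {0,1,2,3,4,5,6,7,8,9,10,11,12,13,14,15}
step 8: d <- (max(tid, a) // -2)     {6,7,8,9,10,11,12,13,14,15}
step 9: a <- (a + 2)                 {6,7,8,9,10,11,12,13,14,15}
step 10: eval (a < (3 + (tid // 3)))  {6,7,8,9,10,11,12,13,14,15}
step 11: d <- (max(tid, a) // -2)     {12,13,14,15}
step 12: a <- (a + 2)                 {12,13,14,15}
step 13: eval (a < (3 + (tid // 3)))  {12,13,14,15}
step 14: d <- d                       {0,1,2,3,4,5,6,7,8,9,10,11,12,13,14,15}

Answer: 15 steps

d: -1,-1,-1,-2,-2,-3,-3,-4,-4,-5,-5,-6,-6,-7,-7,-8
a: 4,4,4,4,4,4,6,6,6,6,6,6,8,8,8,8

steps = 15; useful = 186; efficiency = 186/240 = 31/40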